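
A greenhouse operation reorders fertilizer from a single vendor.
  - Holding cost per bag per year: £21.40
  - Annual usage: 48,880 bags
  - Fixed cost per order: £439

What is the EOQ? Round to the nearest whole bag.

Optimal lot size Q* = (2 × 48,880 × £439 / £21.4)^½ ≈ 1,416.14

1,416 bags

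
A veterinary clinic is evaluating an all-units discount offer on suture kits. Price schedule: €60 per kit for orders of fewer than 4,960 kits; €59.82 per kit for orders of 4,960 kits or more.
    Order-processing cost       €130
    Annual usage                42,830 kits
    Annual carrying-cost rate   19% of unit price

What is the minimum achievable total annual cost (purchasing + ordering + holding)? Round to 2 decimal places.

H₁ = 19%×€60 = €11.4000;  H₂ = 19%×€59.82 = €11.3658
EOQ₁ = √(2×42,830×130/11.4000) = 988.34  (< 4,960, feasible at tier 1)
EOQ₂ = √(2×42,830×130/11.3658) = 989.83  (< 4,960 → use Q = 4,960 at tier-2 price)
TC(tier 1 (EOQ₁), Q≈988.3) = €2,581,067.13
TC(tier 2, Q≈4,960.0) = €2,591,400.34
Minimum at tier 1 (EOQ₁): €2,581,067.13

€2,581,067.13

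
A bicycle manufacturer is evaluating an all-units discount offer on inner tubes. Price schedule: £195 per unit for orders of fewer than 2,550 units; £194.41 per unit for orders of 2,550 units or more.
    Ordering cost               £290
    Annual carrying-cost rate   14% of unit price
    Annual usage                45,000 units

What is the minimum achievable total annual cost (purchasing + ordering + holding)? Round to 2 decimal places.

£8,788,269.83

H₁ = 14%×£195 = £27.3000;  H₂ = 14%×£194.41 = £27.2174
EOQ₁ = √(2×45,000×290/27.3000) = 977.78  (< 2,550, feasible at tier 1)
EOQ₂ = √(2×45,000×290/27.2174) = 979.26  (< 2,550 → use Q = 2,550 at tier-2 price)
TC(tier 1 (EOQ₁), Q≈977.8) = £8,801,693.26
TC(tier 2, Q≈2,550.0) = £8,788,269.83
Minimum at tier 2: £8,788,269.83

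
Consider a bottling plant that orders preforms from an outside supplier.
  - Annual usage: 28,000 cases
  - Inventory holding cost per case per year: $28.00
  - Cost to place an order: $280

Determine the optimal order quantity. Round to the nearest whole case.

2DS/H = 2·28,000·280/28 = 560,000.00
EOQ = √560,000.00 ≈ 748.33

748 cases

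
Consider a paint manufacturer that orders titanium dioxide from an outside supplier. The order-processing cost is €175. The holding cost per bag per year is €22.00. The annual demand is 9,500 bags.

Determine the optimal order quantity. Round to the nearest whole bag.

2DS/H = 2·9,500·175/22 = 151,136.36
EOQ = √151,136.36 ≈ 388.76

389 bags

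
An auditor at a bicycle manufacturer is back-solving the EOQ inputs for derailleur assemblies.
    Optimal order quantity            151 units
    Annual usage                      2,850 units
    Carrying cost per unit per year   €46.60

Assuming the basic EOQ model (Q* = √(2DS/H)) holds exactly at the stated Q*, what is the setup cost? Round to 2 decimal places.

€186.41

Since Q* = (2DS/H)^½, squaring gives Q*²·H = 2DS.
S = Q²H / (2D) = 151² × 46.6 / (2 × 2,850) = 186.4082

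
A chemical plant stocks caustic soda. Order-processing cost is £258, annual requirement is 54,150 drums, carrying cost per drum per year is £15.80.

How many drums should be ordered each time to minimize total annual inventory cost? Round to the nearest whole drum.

2DS/H = 2·54,150·258/15.8 = 1,768,443.04
EOQ = √1,768,443.04 ≈ 1,329.83

1,330 drums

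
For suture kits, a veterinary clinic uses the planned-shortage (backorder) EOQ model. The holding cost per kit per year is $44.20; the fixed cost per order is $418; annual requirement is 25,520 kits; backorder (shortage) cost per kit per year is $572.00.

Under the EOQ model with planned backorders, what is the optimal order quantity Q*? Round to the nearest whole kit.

721 kits

Q* = √(2DS/H) · √((H + b)/b)
   = √(2 × 25,520 × 418 / 44.2) · √((44.2 + 572) / 572)
   = 694.756 × 1.0379 ≈ 721.10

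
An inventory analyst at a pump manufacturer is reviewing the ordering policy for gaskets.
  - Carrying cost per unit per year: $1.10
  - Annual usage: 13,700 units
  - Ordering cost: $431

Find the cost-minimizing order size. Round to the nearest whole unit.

3,277 units

2DS/H = 2·13,700·431/1.1 = 10,735,818.18
EOQ = √10,735,818.18 ≈ 3,276.56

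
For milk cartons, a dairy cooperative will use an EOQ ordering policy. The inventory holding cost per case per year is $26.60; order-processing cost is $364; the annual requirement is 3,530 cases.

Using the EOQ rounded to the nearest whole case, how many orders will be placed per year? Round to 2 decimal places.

11.35 orders per year

Optimal lot size Q* = (2 × 3,530 × $364 / $26.6)^½ ≈ 310.82 → Q = 311
Orders per year = D/Q = 3,530 / 311 = 11.350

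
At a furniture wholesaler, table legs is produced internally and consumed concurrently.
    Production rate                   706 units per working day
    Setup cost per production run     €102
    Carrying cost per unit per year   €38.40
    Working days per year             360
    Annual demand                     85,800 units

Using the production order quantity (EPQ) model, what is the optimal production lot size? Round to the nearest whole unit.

830 units

d = 85,800/360 = 238.3333 units/day;  effective holding cost H(1 − d/p) = 38.4·(1 − 238.3333/706) = 25.43683
Q* = √(2DS / H_eff) = √(2·85,800·102 / 25.43683) ≈ 829.52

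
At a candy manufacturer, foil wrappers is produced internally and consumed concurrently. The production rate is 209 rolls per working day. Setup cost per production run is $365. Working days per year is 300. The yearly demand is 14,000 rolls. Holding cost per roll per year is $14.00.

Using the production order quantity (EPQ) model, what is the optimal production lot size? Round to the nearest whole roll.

969 rolls

Daily demand d = 14,000/300 = 46.667; p = 209; 1 − d/p = 0.77671
EPQ = √(2DS / (H(1 − d/p)))
    = √(2 × 14,000 × 365 / (14 × 0.77671)) ≈ 969.46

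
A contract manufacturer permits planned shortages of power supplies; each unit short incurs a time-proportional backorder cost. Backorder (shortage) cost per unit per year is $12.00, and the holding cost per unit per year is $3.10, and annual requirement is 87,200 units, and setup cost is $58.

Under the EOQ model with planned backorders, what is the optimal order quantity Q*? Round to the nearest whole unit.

Basic EOQ = √(2·87,200·58/3.1) = 1,806.369
Backorder adjustment √((H+b)/b) = √((3.1+12)/12) = 1.1218
Q* = 1,806.369 × 1.1218 ≈ 2,026.30

2,026 units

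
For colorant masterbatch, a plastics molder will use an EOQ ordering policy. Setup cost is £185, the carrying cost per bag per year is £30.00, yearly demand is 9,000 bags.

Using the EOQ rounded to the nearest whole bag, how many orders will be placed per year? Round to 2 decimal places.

27.03 orders per year

EOQ = √(2DS/H) = √(2 × 9,000 × 185 / 30)
    = √(111,000.00) ≈ 333.17 → Q = 333
Orders per year = D/Q = 9,000 / 333 = 27.027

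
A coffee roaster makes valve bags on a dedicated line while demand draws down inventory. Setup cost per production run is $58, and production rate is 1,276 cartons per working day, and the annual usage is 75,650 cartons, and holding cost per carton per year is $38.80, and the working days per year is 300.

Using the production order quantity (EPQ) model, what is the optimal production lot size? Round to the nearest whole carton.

d = 75,650/300 = 252.1667 cartons/day;  effective holding cost H(1 − d/p) = 38.8·(1 − 252.1667/1276) = 31.13224
Q* = √(2DS / H_eff) = √(2·75,650·58 / 31.13224) ≈ 530.92

531 cartons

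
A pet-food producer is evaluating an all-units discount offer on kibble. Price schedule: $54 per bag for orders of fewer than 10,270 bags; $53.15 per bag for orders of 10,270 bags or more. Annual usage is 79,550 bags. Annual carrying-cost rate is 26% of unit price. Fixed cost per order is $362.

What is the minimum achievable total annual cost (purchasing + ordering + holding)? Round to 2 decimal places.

$4,301,847.07

H₁ = 26%×$54 = $14.0400;  H₂ = 26%×$53.15 = $13.8190
EOQ₁ = √(2×79,550×362/14.0400) = 2,025.38  (< 10,270, feasible at tier 1)
EOQ₂ = √(2×79,550×362/13.8190) = 2,041.51  (< 10,270 → use Q = 10,270 at tier-2 price)
TC(tier 1 (EOQ₁), Q≈2,025.4) = $4,324,136.29
TC(tier 2, Q≈10,270.0) = $4,301,847.07
Minimum at tier 2: $4,301,847.07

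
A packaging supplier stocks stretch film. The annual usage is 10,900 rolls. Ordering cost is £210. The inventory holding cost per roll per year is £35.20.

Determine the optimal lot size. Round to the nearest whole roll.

361 rolls

EOQ = √(2DS/H) = √(2 × 10,900 × 210 / 35.2)
    = √(130,056.82) ≈ 360.63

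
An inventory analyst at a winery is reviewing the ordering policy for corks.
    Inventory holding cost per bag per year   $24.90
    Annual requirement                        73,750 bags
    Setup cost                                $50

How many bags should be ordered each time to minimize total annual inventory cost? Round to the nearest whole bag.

Q* = √(2·D·S / H) = √(2·73,750·50 / 24.9) = √296,184.7 ≈ 544.23

544 bags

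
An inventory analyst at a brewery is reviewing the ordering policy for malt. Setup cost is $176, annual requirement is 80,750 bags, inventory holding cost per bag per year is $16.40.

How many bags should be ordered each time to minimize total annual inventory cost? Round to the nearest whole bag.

Optimal lot size Q* = (2 × 80,750 × $176 / $16.4)^½ ≈ 1,316.50

1,316 bags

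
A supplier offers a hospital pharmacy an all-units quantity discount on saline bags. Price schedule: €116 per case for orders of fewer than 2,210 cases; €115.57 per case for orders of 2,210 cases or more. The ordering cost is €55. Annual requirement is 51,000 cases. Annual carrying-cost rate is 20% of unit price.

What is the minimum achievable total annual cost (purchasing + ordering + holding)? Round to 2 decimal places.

H₁ = 20%×€116 = €23.2000;  H₂ = 20%×€115.57 = €23.1140
EOQ₁ = √(2×51,000×55/23.2000) = 491.74  (< 2,210, feasible at tier 1)
EOQ₂ = √(2×51,000×55/23.1140) = 492.66  (< 2,210 → use Q = 2,210 at tier-2 price)
TC(tier 1 (EOQ₁), Q≈491.7) = €5,927,408.42
TC(tier 2, Q≈2,210.0) = €5,920,880.20
Minimum at tier 2: €5,920,880.20

€5,920,880.20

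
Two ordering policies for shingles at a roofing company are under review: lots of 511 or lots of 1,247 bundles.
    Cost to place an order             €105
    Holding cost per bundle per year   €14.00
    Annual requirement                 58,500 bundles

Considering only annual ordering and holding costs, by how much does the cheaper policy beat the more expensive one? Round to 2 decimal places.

TC(Q) = (D/Q)S + (Q/2)H
TC(511) = (58,500/511)×105 + (511/2)×14 = €15,597.55
TC(1,247) = (58,500/1,247)×105 + (1,247/2)×14 = €13,654.82
Lots of 1,247 are cheaper by €1,942.73.

€1,942.73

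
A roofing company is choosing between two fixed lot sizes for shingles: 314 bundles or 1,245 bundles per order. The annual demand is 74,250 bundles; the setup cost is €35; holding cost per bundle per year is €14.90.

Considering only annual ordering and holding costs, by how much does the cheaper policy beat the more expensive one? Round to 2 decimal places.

TC(Q) = (D/Q)S + (Q/2)H
TC(314) = (74,250/314)×35 + (314/2)×14.9 = €10,615.57
TC(1,245) = (74,250/1,245)×35 + (1,245/2)×14.9 = €11,362.60
Cheaper: Q = 314.  Difference = €747.03

€747.03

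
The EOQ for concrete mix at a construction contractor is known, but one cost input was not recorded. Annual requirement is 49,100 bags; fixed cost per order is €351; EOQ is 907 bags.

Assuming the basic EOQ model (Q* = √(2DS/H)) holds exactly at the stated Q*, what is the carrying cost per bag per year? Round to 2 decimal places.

€41.90

EOQ relation: Q² = 2DS/H, so rearrange for the unknown.
H = 2DS / Q² = 2 × 49,100 × 351 / 907² = 41.8990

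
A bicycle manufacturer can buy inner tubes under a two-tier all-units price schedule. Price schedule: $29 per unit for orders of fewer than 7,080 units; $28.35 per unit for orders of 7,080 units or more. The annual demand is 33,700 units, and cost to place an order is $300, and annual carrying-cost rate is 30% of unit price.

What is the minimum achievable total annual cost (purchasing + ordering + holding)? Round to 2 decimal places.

H₁ = 30%×$29 = $8.7000;  H₂ = 30%×$28.35 = $8.5050
EOQ₁ = √(2×33,700×300/8.7000) = 1,524.51  (< 7,080, feasible at tier 1)
EOQ₂ = √(2×33,700×300/8.5050) = 1,541.89  (< 7,080 → use Q = 7,080 at tier-2 price)
TC(tier 1 (EOQ₁), Q≈1,524.5) = $990,563.26
TC(tier 2, Q≈7,080.0) = $986,930.67
Minimum at tier 2: $986,930.67

$986,930.67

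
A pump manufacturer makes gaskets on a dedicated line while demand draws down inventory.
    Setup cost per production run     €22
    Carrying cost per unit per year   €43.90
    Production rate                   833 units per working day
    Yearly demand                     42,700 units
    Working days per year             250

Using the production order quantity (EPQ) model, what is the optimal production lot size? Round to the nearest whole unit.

Daily demand d = 42,700/250 = 170.800; p = 833; 1 − d/p = 0.79496
EPQ = √(2DS / (H(1 − d/p)))
    = √(2 × 42,700 × 22 / (43.9 × 0.79496)) ≈ 232.03

232 units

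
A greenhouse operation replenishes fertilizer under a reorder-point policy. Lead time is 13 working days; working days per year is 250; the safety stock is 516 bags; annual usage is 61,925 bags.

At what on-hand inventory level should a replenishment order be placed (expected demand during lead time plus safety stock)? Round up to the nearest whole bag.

Daily demand d = 61,925 / 250 = 247.700 bags/day
Demand during lead time = 247.700 × 13 = 3,220.10
Reorder point = 3,220.10 + 516 = 3,736.10 → round up

3,737 bags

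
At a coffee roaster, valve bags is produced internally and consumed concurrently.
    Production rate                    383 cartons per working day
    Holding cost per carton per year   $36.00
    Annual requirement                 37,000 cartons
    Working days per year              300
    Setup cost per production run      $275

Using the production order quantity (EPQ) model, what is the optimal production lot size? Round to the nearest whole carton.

913 cartons

Daily demand d = 37,000/300 = 123.333; p = 383; 1 − d/p = 0.67798
EPQ = √(2DS / (H(1 − d/p)))
    = √(2 × 37,000 × 275 / (36 × 0.67798)) ≈ 913.11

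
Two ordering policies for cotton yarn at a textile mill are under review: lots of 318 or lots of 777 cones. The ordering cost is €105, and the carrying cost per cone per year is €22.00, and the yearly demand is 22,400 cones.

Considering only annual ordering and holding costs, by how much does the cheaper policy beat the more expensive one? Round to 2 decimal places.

€679.80

Annual cost at Q: ordering D·S/Q plus holding Q·H/2.
TC(318) = (22,400/318)×105 + (318/2)×22 = €10,894.23
TC(777) = (22,400/777)×105 + (777/2)×22 = €11,574.03
Cheaper: Q = 318.  Difference = €679.80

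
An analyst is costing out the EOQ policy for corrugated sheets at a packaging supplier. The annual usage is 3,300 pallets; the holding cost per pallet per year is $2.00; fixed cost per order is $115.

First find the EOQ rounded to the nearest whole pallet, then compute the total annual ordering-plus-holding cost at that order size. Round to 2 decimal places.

$1,232.07

Optimal lot size Q* = (2 × 3,300 × $115 / $2)^½ ≈ 616.04 → Q = 616 pallets
Ordering: D/Q × S = 3,300/616 × $115 = $616.07
Holding:  Q/2 × H = 616/2 × $2 = $616.00
Total = $616.07 + $616.00 = $1,232.07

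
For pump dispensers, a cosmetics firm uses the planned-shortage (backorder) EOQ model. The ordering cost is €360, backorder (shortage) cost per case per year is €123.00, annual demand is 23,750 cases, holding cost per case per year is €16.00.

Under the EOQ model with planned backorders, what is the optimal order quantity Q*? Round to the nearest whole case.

Basic EOQ = √(2·23,750·360/16) = 1,033.804
Backorder adjustment √((H+b)/b) = √((16+123)/123) = 1.0631
Q* = 1,033.804 × 1.0631 ≈ 1,098.99

1,099 cases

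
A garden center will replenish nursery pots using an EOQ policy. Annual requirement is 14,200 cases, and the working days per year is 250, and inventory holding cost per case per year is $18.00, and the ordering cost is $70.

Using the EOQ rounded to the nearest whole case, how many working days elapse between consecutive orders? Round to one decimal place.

EOQ = √(2DS/H) = √(2 × 14,200 × 70 / 18)
    = √(110,444.44) ≈ 332.33 → Q = 332 cases
Cycle time = (working days × Q)/D = (250 × 332) / 14,200 = 5.845 days

5.8 days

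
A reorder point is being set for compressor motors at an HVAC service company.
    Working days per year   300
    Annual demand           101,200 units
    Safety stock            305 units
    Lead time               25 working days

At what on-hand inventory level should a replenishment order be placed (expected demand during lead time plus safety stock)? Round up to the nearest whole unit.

8,739 units

Daily demand d = 101,200 / 300 = 337.333 units/day
Demand during lead time = 337.333 × 25 = 8,433.33
Reorder point = 8,433.33 + 305 = 8,738.33 → round up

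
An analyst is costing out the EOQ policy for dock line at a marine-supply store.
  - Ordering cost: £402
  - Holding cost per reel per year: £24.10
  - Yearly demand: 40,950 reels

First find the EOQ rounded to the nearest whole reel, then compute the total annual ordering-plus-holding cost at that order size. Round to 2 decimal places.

£28,168.49

EOQ = √(2DS/H) = √(2 × 40,950 × 402 / 24.1)
    = √(1,366,132.78) ≈ 1,168.82 → Q = 1,169 reels
Ordering: D/Q × S = 40,950/1,169 × £402 = £14,082.04
Holding:  Q/2 × H = 1,169/2 × £24.1 = £14,086.45
Total = £14,082.04 + £14,086.45 = £28,168.49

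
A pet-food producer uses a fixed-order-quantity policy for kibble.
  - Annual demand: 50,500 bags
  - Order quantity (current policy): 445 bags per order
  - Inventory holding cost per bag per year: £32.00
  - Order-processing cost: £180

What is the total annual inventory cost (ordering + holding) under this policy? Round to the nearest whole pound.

£27,547

Ordering: D/Q × S = 50,500/445 × £180 = £20,426.97
Holding:  Q/2 × H = 445/2 × £32 = £7,120.00
Total = £20,426.97 + £7,120.00 = £27,546.97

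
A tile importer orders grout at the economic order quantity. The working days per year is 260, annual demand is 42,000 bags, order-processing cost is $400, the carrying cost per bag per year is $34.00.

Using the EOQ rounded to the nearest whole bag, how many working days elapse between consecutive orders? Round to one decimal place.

6.2 days

Optimal lot size Q* = (2 × 42,000 × $400 / $34)^½ ≈ 994.10 → Q = 994 bags
Days between orders = 260 / (D/Q) = 260 / 42.254 ≈ 6.153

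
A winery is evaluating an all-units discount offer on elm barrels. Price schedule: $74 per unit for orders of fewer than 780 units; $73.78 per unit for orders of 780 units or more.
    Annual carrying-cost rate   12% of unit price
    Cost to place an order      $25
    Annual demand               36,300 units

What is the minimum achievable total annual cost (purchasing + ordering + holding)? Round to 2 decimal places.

$2,682,830.37

H₁ = 12%×$74 = $8.8800;  H₂ = 12%×$73.78 = $8.8536
EOQ₁ = √(2×36,300×25/8.8800) = 452.10  (< 780, feasible at tier 1)
EOQ₂ = √(2×36,300×25/8.8536) = 452.77  (< 780 → use Q = 780 at tier-2 price)
TC(tier 1 (EOQ₁), Q≈452.1) = $2,690,214.62
TC(tier 2, Q≈780.0) = $2,682,830.37
Minimum at tier 2: $2,682,830.37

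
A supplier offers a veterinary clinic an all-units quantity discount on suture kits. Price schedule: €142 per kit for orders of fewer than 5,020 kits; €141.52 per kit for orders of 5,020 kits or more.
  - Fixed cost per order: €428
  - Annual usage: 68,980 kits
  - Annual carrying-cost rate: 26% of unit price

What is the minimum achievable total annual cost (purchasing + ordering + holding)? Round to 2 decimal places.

€9,841,850.59

H₁ = 26%×€142 = €36.9200;  H₂ = 26%×€141.52 = €36.7952
EOQ₁ = √(2×68,980×428/36.9200) = 1,264.64  (< 5,020, feasible at tier 1)
EOQ₂ = √(2×68,980×428/36.7952) = 1,266.78  (< 5,020 → use Q = 5,020 at tier-2 price)
TC(tier 1 (EOQ₁), Q≈1,264.6) = €9,841,850.59
TC(tier 2, Q≈5,020.0) = €9,860,286.72
Minimum at tier 1 (EOQ₁): €9,841,850.59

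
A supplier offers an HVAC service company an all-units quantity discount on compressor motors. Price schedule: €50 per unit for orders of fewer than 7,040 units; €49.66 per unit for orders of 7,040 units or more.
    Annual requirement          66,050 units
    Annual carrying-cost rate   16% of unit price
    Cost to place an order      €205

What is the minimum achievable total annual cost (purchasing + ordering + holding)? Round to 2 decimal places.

H₁ = 16%×€50 = €8.0000;  H₂ = 16%×€49.66 = €7.9456
EOQ₁ = √(2×66,050×205/8.0000) = 1,839.85  (< 7,040, feasible at tier 1)
EOQ₂ = √(2×66,050×205/7.9456) = 1,846.14  (< 7,040 → use Q = 7,040 at tier-2 price)
TC(tier 1 (EOQ₁), Q≈1,839.9) = €3,317,218.83
TC(tier 2, Q≈7,040.0) = €3,309,934.84
Minimum at tier 2: €3,309,934.84

€3,309,934.84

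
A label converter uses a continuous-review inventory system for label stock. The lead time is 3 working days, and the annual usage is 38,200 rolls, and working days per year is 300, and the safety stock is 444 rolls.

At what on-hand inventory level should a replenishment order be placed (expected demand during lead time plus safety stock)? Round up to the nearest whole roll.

826 rolls

Daily demand d = 38,200 / 300 = 127.333 rolls/day
Demand during lead time = 127.333 × 3 = 382.00
Reorder point = 382.00 + 444 = 826.00 → round up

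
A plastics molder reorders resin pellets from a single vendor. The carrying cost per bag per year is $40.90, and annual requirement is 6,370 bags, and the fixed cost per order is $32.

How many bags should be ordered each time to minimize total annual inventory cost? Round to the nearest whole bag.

100 bags

Optimal lot size Q* = (2 × 6,370 × $32 / $40.9)^½ ≈ 99.84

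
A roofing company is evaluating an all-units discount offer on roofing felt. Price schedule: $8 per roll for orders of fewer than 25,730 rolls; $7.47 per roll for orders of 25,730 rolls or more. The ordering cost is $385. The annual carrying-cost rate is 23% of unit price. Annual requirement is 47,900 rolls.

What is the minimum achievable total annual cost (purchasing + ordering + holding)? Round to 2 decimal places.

$380,633.09

H₁ = 23%×$8 = $1.8400;  H₂ = 23%×$7.47 = $1.7181
EOQ₁ = √(2×47,900×385/1.8400) = 4,477.18  (< 25,730, feasible at tier 1)
EOQ₂ = √(2×47,900×385/1.7181) = 4,633.28  (< 25,730 → use Q = 25,730 at tier-2 price)
TC(tier 1 (EOQ₁), Q≈4,477.2) = $391,438.00
TC(tier 2, Q≈25,730.0) = $380,633.09
Minimum at tier 2: $380,633.09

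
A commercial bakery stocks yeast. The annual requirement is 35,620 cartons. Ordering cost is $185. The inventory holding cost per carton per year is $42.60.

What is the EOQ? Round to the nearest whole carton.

Q* = √(2·D·S / H) = √(2·35,620·185 / 42.6) = √309,375.6 ≈ 556.22

556 cartons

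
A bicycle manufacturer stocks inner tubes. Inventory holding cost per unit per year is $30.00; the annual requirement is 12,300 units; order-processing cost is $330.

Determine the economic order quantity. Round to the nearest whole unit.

2DS/H = 2·12,300·330/30 = 270,600.00
EOQ = √270,600.00 ≈ 520.19

520 units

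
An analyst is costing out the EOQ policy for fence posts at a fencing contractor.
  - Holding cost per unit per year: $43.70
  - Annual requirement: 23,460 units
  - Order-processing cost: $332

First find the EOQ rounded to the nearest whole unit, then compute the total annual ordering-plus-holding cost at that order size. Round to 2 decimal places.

EOQ = √(2DS/H) = √(2 × 23,460 × 332 / 43.7)
    = √(356,463.16) ≈ 597.05 → Q = 597 units
Ordering: D/Q × S = 23,460/597 × $332 = $13,046.43
Holding:  Q/2 × H = 597/2 × $43.7 = $13,044.45
Total = $13,046.43 + $13,044.45 = $26,090.88

$26,090.88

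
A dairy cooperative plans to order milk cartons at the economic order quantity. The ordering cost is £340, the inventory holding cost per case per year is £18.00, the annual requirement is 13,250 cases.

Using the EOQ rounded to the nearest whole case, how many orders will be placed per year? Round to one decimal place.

Optimal lot size Q* = (2 × 13,250 × £340 / £18)^½ ≈ 707.50 → Q = 707
N = D/Q = 13,250/707 ≈ 18.741 orders/yr

18.7 orders per year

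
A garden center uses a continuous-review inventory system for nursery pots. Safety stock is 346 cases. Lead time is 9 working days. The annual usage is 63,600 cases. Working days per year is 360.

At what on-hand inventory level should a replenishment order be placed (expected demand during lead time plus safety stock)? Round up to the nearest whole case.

1,936 cases

Daily demand d = 63,600 / 360 = 176.667 cases/day
Demand during lead time = 176.667 × 9 = 1,590.00
Reorder point = 1,590.00 + 346 = 1,936.00 → round up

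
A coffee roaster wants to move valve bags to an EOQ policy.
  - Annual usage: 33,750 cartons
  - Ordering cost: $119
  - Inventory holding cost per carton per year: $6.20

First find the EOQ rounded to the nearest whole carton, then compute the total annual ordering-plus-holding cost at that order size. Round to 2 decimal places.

$7,057.02

Q* = √(2·D·S / H) = √(2·33,750·119 / 6.2) = √1,295,564.5 ≈ 1,138.23 → Q = 1,138 cartons
Annual ordering cost = (D/Q)·S = (33,750/1,138) × 119 = $3,529.22
Annual holding cost  = (Q/2)·H = (1,138/2) × 6.2 = $3,527.80
Total = $3,529.22 + $3,527.80 = $7,057.02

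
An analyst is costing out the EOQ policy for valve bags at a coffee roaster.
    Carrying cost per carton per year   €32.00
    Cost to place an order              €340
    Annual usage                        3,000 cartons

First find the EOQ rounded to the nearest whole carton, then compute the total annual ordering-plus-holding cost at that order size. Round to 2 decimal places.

Optimal lot size Q* = (2 × 3,000 × €340 / €32)^½ ≈ 252.49 → Q = 252 cartons
Orders/yr = 3,000/252 = 11.905; ordering cost = 11.905 × €340 = €4,047.62
Average inventory = 252/2 = 126; holding cost = 126 × €32 = €4,032.00
Total = €4,047.62 + €4,032.00 = €8,079.62

€8,079.62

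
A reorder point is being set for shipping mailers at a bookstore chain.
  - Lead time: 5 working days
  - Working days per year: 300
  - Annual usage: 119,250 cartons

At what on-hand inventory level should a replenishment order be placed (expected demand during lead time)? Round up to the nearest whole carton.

Daily demand d = 119,250 / 300 = 397.500 cartons/day
Demand during lead time = 397.500 × 5 = 1,987.50
Reorder point = 1,987.50 → round up

1,988 cartons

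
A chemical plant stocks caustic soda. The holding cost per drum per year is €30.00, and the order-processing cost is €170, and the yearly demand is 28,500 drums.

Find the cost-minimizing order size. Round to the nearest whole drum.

568 drums

Q* = √(2·D·S / H) = √(2·28,500·170 / 30) = √323,000.0 ≈ 568.33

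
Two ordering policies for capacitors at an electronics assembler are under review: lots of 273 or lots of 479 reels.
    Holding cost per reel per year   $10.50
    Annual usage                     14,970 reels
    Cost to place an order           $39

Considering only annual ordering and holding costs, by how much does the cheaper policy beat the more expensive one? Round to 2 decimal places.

$161.78

For each Q, cost = (D/Q)·S + (Q/2)·H.
TC(273) = (14,970/273)×39 + (273/2)×10.5 = $3,571.82
TC(479) = (14,970/479)×39 + (479/2)×10.5 = $3,733.60
|ΔTC| = |$3,571.82 − $3,733.60| = $161.78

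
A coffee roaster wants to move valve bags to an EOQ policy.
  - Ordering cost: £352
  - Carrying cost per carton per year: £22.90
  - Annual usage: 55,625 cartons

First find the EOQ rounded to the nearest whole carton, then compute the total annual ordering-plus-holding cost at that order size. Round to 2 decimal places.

Q* = √(2·D·S / H) = √(2·55,625·352 / 22.9) = √1,710,043.7 ≈ 1,307.69 → Q = 1,308 cartons
Ordering: D/Q × S = 55,625/1,308 × £352 = £14,969.42
Holding:  Q/2 × H = 1,308/2 × £22.9 = £14,976.60
Total = £14,969.42 + £14,976.60 = £29,946.02

£29,946.02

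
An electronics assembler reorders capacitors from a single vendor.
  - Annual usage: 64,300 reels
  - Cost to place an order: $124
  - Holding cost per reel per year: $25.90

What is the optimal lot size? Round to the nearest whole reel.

785 reels

EOQ = √(2DS/H) = √(2 × 64,300 × 124 / 25.9)
    = √(615,691.12) ≈ 784.66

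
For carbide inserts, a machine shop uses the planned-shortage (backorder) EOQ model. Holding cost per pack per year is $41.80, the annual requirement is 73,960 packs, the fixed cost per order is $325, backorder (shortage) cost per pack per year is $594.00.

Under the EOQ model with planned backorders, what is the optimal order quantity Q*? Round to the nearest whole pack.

Basic EOQ = √(2·73,960·325/41.8) = 1,072.425
Backorder adjustment √((H+b)/b) = √((41.8+594)/594) = 1.0346
Q* = 1,072.425 × 1.0346 ≈ 1,109.52

1,110 packs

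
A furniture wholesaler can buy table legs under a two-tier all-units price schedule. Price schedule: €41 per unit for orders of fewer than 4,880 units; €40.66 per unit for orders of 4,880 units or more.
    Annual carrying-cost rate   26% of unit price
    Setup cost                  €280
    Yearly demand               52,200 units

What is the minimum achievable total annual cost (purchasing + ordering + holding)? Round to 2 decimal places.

H₁ = 26%×€41 = €10.6600;  H₂ = 26%×€40.66 = €10.5716
EOQ₁ = √(2×52,200×280/10.6600) = 1,655.96  (< 4,880, feasible at tier 1)
EOQ₂ = √(2×52,200×280/10.5716) = 1,662.87  (< 4,880 → use Q = 4,880 at tier-2 price)
TC(tier 1 (EOQ₁), Q≈1,656.0) = €2,157,852.57
TC(tier 2, Q≈4,880.0) = €2,151,241.79
Minimum at tier 2: €2,151,241.79

€2,151,241.79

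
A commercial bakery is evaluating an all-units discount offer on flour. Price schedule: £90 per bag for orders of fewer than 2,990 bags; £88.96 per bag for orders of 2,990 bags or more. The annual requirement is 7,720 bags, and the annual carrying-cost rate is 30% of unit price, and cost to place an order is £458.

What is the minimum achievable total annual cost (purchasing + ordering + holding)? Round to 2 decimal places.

H₁ = 30%×£90 = £27.0000;  H₂ = 30%×£88.96 = £26.6880
EOQ₁ = √(2×7,720×458/27.0000) = 511.77  (< 2,990, feasible at tier 1)
EOQ₂ = √(2×7,720×458/26.6880) = 514.75  (< 2,990 → use Q = 2,990 at tier-2 price)
TC(tier 1 (EOQ₁), Q≈511.8) = £708,617.78
TC(tier 2, Q≈2,990.0) = £727,852.29
Minimum at tier 1 (EOQ₁): £708,617.78

£708,617.78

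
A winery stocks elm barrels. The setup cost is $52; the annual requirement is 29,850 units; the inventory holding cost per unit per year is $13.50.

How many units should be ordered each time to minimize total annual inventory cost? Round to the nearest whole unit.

480 units

EOQ = √(2DS/H) = √(2 × 29,850 × 52 / 13.5)
    = √(229,955.56) ≈ 479.54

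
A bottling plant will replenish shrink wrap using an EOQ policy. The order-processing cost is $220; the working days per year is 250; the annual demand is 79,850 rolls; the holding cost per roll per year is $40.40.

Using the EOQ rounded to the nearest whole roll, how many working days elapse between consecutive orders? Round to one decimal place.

EOQ = √(2DS/H) = √(2 × 79,850 × 220 / 40.4)
    = √(869,653.47) ≈ 932.55 → Q = 933 rolls
T = Q/D × 250 days = 933/79,850 × 250 = 2.921 days

2.9 days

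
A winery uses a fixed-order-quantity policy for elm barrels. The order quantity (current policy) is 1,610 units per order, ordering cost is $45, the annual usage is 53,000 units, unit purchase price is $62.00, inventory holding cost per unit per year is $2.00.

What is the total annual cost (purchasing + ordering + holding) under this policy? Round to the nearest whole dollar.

Ordering: D/Q × S = 53,000/1,610 × $45 = $1,481.37
Holding:  Q/2 × H = 1,610/2 × $2 = $1,610.00
Purchase cost = D·C = 53,000 × 62 = $3,286,000.00
Total = $1,481.37 + $1,610.00 + $3,286,000.00 = $3,289,091.37

$3,289,091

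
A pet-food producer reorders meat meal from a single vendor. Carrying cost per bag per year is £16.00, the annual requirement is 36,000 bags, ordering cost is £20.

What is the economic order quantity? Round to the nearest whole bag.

300 bags

Optimal lot size Q* = (2 × 36,000 × £20 / £16)^½ ≈ 300.00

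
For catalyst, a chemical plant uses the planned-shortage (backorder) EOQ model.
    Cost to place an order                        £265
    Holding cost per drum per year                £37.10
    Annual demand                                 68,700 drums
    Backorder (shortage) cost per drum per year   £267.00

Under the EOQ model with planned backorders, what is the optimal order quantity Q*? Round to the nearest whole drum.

1,057 drums

Q* = √(2DS/H) · √((H + b)/b)
   = √(2 × 68,700 × 265 / 37.1) · √((37.1 + 267) / 267)
   = 990.671 × 1.0672 ≈ 1,057.26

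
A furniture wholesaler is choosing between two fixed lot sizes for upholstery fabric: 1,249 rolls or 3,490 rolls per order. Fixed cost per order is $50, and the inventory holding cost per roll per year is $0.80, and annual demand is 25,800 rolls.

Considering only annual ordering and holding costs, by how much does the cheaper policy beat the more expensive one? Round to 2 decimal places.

For each Q, cost = (D/Q)·S + (Q/2)·H.
TC(1,249) = (25,800/1,249)×50 + (1,249/2)×0.8 = $1,532.43
TC(3,490) = (25,800/3,490)×50 + (3,490/2)×0.8 = $1,765.63
Cheaper: Q = 1,249.  Difference = $233.20

$233.20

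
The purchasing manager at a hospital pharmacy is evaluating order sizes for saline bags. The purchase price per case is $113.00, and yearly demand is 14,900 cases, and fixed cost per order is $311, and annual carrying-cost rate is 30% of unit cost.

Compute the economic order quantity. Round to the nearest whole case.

523 cases

Carrying cost H = $113 × 30% = $33.9000/case/yr
2DS/H = 2·14,900·311/33.9 = 273,386.43
EOQ = √273,386.43 ≈ 522.86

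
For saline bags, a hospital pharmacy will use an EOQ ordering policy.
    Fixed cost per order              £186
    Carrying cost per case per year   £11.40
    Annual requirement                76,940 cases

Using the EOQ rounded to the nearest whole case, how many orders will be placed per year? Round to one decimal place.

2DS/H = 2·76,940·186/11.4 = 2,510,673.68
EOQ = √2,510,673.68 ≈ 1,584.51 → Q = 1,585
N = D/Q = 76,940/1,585 ≈ 48.543 orders/yr

48.5 orders per year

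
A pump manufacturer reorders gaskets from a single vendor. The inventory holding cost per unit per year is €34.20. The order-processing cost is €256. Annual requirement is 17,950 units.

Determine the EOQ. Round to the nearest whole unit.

Q* = √(2·D·S / H) = √(2·17,950·256 / 34.2) = √268,725.1 ≈ 518.39

518 units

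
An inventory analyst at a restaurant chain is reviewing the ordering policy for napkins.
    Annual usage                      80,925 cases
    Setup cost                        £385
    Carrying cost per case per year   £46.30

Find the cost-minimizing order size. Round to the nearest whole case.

Optimal lot size Q* = (2 × 80,925 × £385 / £46.3)^½ ≈ 1,160.10

1,160 cases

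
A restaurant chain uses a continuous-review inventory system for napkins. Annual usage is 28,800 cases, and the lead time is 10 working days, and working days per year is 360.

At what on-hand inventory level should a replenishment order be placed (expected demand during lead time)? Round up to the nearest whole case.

Daily demand d = 28,800 / 360 = 80.000 cases/day
Demand during lead time = 80.000 × 10 = 800.00
Reorder point = 800.00 → round up

800 cases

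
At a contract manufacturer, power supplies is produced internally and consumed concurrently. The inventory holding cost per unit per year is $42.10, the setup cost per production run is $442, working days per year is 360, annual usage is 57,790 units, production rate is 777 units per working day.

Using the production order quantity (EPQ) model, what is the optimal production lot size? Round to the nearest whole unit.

Daily demand d = 57,790/360 = 160.528; p = 777; 1 − d/p = 0.79340
EPQ = √(2DS / (H(1 − d/p)))
    = √(2 × 57,790 × 442 / (42.1 × 0.79340)) ≈ 1,236.70

1,237 units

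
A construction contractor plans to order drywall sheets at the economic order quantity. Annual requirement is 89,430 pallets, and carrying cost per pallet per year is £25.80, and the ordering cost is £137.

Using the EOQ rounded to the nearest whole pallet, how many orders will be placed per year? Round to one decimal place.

2DS/H = 2·89,430·137/25.8 = 949,760.47
EOQ = √949,760.47 ≈ 974.56 → Q = 975
N = D/Q = 89,430/975 ≈ 91.723 orders/yr

91.7 orders per year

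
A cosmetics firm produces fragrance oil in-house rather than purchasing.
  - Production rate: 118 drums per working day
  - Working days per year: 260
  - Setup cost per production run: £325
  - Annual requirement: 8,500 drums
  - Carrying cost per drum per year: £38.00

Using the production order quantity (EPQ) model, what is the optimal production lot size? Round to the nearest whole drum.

448 drums

d = 8,500/260 = 32.6923 drums/day;  effective holding cost H(1 − d/p) = 38·(1 − 32.6923/118) = 27.47197
Q* = √(2DS / H_eff) = √(2·8,500·325 / 27.47197) ≈ 448.46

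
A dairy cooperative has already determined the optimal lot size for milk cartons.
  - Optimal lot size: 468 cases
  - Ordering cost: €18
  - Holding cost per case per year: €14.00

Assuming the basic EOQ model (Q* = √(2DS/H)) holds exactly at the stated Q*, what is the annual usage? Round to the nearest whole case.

Since Q* = (2DS/H)^½, squaring gives Q*²·H = 2DS.
D = Q²H / (2S) = 468² × 14 / (2 × 18) = 85,176.00

85,176 cases per year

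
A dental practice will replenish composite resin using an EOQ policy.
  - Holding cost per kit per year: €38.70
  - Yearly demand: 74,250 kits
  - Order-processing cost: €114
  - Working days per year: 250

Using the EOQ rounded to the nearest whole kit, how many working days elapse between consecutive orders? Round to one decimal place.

2.2 days

Q* = √(2·D·S / H) = √(2·74,250·114 / 38.7) = √437,441.9 ≈ 661.39 → Q = 661 kits
Cycle time = (working days × Q)/D = (250 × 661) / 74,250 = 2.226 days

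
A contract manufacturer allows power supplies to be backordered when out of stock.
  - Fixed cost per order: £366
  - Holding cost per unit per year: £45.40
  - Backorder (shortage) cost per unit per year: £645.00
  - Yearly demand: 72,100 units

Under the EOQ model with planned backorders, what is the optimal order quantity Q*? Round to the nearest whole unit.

1,115 units

Q* = √(2DS/H) · √((H + b)/b)
   = √(2 × 72,100 × 366 / 45.4) · √((45.4 + 645) / 645)
   = 1,078.190 × 1.0346 ≈ 1,115.49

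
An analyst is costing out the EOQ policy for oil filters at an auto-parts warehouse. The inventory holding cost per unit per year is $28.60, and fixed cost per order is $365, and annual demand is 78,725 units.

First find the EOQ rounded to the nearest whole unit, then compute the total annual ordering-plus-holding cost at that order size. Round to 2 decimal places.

EOQ = √(2DS/H) = √(2 × 78,725 × 365 / 28.6)
    = √(2,009,414.34) ≈ 1,417.54 → Q = 1,418 units
Ordering: D/Q × S = 78,725/1,418 × $365 = $20,264.19
Holding:  Q/2 × H = 1,418/2 × $28.6 = $20,277.40
Total = $20,264.19 + $20,277.40 = $40,541.59

$40,541.59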